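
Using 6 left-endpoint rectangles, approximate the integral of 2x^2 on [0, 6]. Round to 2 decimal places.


Left Riemann sum uses left endpoints of each subinterval.
Interval: [0, 6], n = 6
dx = (6 - 0) / 6 = 1
Left endpoints: [0, 1, 2, 3, 4, 5]
f values: [0, 2, 8, 18, 32, 50]
Sum = dx * (sum of f values)
= 1 * 110
= 110 = 110.00

110.00


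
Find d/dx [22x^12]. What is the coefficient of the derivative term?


We apply the power rule: d/dx [ax^n] = a*n * x^(n-1)
d/dx [22x^12]
= 22 * 12 * x^(12-1)
= 264x^11
The coefficient is 264

264


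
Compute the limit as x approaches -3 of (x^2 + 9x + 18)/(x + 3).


Direct substitution gives 0/0, so we factor the numerator.
Factor: (x^2 + 9x + 18) = (x + 3)(x + 6)
Cancel the common factor (x + 3):
(x^2 + 9x + 18)/(x + 3) = (x + 6)
Now substitute x = -3:
= (-3) - (-6) = 3

3


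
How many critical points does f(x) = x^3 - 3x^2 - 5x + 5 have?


Find where f'(x) = 0:
f(x) = x^3 - 3x^2 - 5x + 5
f'(x) = 3x^2 - 6x - 5
This is a quadratic in x. Use the discriminant to count real roots.
Discriminant = (-6)^2 - 4 * 3 * (-5)
= 36 - (-60)
= 96
Since discriminant > 0, f'(x) = 0 has 2 real solutions.
Number of critical points: 2

2


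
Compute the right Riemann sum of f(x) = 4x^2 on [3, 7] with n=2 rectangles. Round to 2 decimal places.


Right Riemann sum uses right endpoints of each subinterval.
Interval: [3, 7], n = 2
dx = (7 - 3) / 2 = 2
Right endpoints: [5, 7]
f values: [100, 196]
Sum = dx * (sum of f values)
= 2 * 296
= 592 = 592.00

592.00


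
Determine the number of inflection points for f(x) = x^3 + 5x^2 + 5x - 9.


Inflection points occur where f''(x) = 0 and concavity changes.
f(x) = x^3 + 5x^2 + 5x - 9
f'(x) = 3x^2 + 10x + 5
f''(x) = 6x + 10
Set f''(x) = 0:
6x + 10 = 0
x = -10 / 6 = -5/3
Since f''(x) is linear (degree 1), it changes sign at this point.
Therefore there is exactly 1 inflection point.

1


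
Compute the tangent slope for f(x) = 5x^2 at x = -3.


The slope of the tangent line equals f'(x) at the point.
f(x) = 5x^2
f'(x) = 10x
At x = -3:
f'(-3) = 10 * (-3) + 0
= -30 + 0
= -30

-30


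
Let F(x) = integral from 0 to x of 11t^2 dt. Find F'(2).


By the Fundamental Theorem of Calculus (Part 1):
If F(x) = integral from 0 to x of f(t) dt, then F'(x) = f(x)
Here f(t) = 11t^2
So F'(x) = 11x^2
Evaluate at x = 2:
F'(2) = 11 * 2^2
= 11 * 4
= 44

44


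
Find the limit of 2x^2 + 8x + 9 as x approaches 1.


Since polynomials are continuous, we use direct substitution.
lim(x->1) of 2x^2 + 8x + 9
= 2 * 1^2 + 8 * 1 + 9
= 2 + 8 + 9
= 19

19


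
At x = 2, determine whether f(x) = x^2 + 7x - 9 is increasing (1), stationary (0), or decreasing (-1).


Compute f'(x) to determine behavior:
f'(x) = 2x + 7
f'(2) = 2 * 2 + 7
= 4 + 7
= 11
Since f'(2) > 0, the function is increasing (1)

1


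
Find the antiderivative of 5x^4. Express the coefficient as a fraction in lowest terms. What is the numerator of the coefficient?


Apply the power rule for integration:
integral of ax^n dx = a/(n+1) * x^(n+1) + C
integral of 5x^4 dx
= 5/5 * x^5 + C
= 1 * x^5 + C
The coefficient in lowest terms is 1 = 1/1, so its numerator is 1

1


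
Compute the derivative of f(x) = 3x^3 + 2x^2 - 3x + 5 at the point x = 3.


Differentiate f(x) = 3x^3 + 2x^2 - 3x + 5 term by term:
f'(x) = 9x^2 + 4x - 3
Substitute x = 3:
f'(3) = 9 * 3^2 + 4 * 3 - 3
= 81 + 12 - 3
= 90

90


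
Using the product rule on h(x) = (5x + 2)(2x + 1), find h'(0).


Let u(x) = 5x + 2 and v(x) = 2x + 1
u'(x) = 5
v'(x) = 2
Product rule: h'(x) = u'(x)*v(x) + u(x)*v'(x)
= 5 * (2x + 1) + (5x + 2) * 2
At x = 0:
u(0) = 5 * 0 + 2 = 2
v(0) = 2 * 0 + 1 = 1
h'(0) = 5 * 1 + 2 * 2
= 5 + 4
= 9

9


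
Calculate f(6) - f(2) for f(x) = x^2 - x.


Net change = f(b) - f(a)
f(x) = x^2 - x
Compute f(6):
f(6) = 1 * 6^2 - 1 * 6 + 0
= 36 - 6 + 0
= 30
Compute f(2):
f(2) = 1 * 2^2 - 1 * 2 + 0
= 4 - 2 + 0
= 2
Net change = 30 - 2 = 28

28


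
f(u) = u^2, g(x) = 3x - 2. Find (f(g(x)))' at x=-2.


Using the chain rule: (f(g(x)))' = f'(g(x)) * g'(x)
First, find g(-2):
g(-2) = 3 * (-2) - 2 = -8
Next, f'(u) = 2u
And g'(x) = 3
So f'(g(-2)) * g'(-2)
= 2 * (-8) * 3
= -48

-48


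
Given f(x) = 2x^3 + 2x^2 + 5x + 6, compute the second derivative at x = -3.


First derivative:
f'(x) = 6x^2 + 4x + 5
Second derivative:
f''(x) = 12x + 4
Substitute x = -3:
f''(-3) = 12 * (-3) + 4
= -36 + 4
= -32

-32


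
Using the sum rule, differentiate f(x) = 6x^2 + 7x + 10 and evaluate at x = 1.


Differentiate term by term using power and sum rules:
f(x) = 6x^2 + 7x + 10
f'(x) = 12x + 7
Substitute x = 1:
f'(1) = 12 * 1 + 7
= 12 + 7
= 19

19


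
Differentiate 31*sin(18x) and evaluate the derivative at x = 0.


Apply the chain rule to differentiate 31*sin(18x):
d/dx [31*sin(18x)]
= 31 * cos(18x) * d/dx(18x)
= 31 * 18 * cos(18x)
= 558 * cos(18x)
Evaluate at x = 0:
= 558 * cos(0)
= 558 * 1
= 558

558


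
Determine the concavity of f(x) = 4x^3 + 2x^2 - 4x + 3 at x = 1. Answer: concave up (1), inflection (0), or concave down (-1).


Concavity is determined by the sign of f''(x).
f(x) = 4x^3 + 2x^2 - 4x + 3
f'(x) = 12x^2 + 4x - 4
f''(x) = 24x + 4
f''(1) = 24 * 1 + 4
= 24 + 4
= 28
Since f''(1) > 0, the function is concave up (1)

1


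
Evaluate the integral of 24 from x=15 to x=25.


The integral of a constant k over [a, b] equals k * (b - a).
integral from 15 to 25 of 24 dx
= 24 * (25 - 15)
= 24 * 10
= 240

240


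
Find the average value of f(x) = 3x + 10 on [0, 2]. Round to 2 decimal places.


Average value = 1/(b-a) * integral from a to b of f(x) dx
First compute the integral of 3x + 10:
F(x) = (3/2)x^2 + 10x
F(2) = 3/2 * 4 + 10 * 2 = 26
F(0) = 3/2 * 0 + 10 * 0 = 0
Integral = 26 - 0 = 26
Average = 26 / (2 - 0) = 26 / 2
= 13 = 13.00

13.00


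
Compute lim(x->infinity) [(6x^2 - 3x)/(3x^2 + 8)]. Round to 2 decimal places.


For limits at infinity with equal-degree polynomials,
we compare leading coefficients.
Numerator leading term: 6x^2
Denominator leading term: 3x^2
Divide both by x^2:
lim = (6 - 3/x) / (3 + 8/x^2)
As x -> infinity, the 1/x and 1/x^2 terms vanish:
= 6/3 = 2 = 2.00

2.00


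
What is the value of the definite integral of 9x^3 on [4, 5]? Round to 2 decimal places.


Find the antiderivative of 9x^3:
F(x) = 9/4 * x^4
Apply the Fundamental Theorem of Calculus:
F(5) - F(4)
= 9/4 * 5^4 - 9/4 * 4^4
= 9/4 * (625 - 256)
= 9/4 * 369
= 3321/4 = 830.25

830.25


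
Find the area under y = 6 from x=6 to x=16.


The area under a constant function y = 6 is a rectangle.
Width = 16 - 6 = 10
Height = 6
Area = width * height
= 10 * 6
= 60

60


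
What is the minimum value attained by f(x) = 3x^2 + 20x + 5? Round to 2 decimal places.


For a quadratic f(x) = ax^2 + bx + c with a > 0, the minimum is at the vertex.
Vertex x-coordinate: x = -b/(2a)
x = -(20) / (2 * 3)
x = -20/6 = -10/3
Substitute back to find the minimum value:
f(-10/3) = 3 * (-10/3)^2 + 20 * (-10/3) + 5
= 100/3 - 200/3 + 5
= -85/3 ≈ -28.33

-28.33


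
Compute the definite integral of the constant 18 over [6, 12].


The integral of a constant k over [a, b] equals k * (b - a).
integral from 6 to 12 of 18 dx
= 18 * (12 - 6)
= 18 * 6
= 108

108


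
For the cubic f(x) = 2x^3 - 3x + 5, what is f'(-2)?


Differentiate f(x) = 2x^3 - 3x + 5 term by term:
f'(x) = 6x^2 - 3
Substitute x = -2:
f'(-2) = 6 * (-2)^2 + 0 * (-2) - 3
= 24 + 0 - 3
= 21

21


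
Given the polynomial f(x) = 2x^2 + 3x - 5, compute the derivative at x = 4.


Differentiate term by term using power and sum rules:
f(x) = 2x^2 + 3x - 5
f'(x) = 4x + 3
Substitute x = 4:
f'(4) = 4 * 4 + 3
= 16 + 3
= 19

19


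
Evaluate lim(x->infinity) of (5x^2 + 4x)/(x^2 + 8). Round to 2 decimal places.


For limits at infinity with equal-degree polynomials,
we compare leading coefficients.
Numerator leading term: 5x^2
Denominator leading term: x^2
Divide both by x^2:
lim = (5 + 4/x) / (1 + 8/x^2)
As x -> infinity, the 1/x and 1/x^2 terms vanish:
= 5/1 = 5 = 5.00

5.00


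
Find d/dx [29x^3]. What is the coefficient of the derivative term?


We apply the power rule: d/dx [ax^n] = a*n * x^(n-1)
d/dx [29x^3]
= 29 * 3 * x^(3-1)
= 87x^2
The coefficient is 87

87


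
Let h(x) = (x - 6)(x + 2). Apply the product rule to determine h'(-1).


Let u(x) = x - 6 and v(x) = x + 2
u'(x) = 1
v'(x) = 1
Product rule: h'(x) = u'(x)*v(x) + u(x)*v'(x)
= 1 * (x + 2) + (x - 6) * 1
At x = -1:
u(-1) = 1 * (-1) - 6 = -7
v(-1) = 1 * (-1) + 2 = 1
h'(-1) = 1 * 1 + (-7) * 1
= 1 - 7
= -6

-6


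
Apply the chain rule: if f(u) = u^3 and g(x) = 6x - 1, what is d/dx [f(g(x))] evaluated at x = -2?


Using the chain rule: (f(g(x)))' = f'(g(x)) * g'(x)
First, find g(-2):
g(-2) = 6 * (-2) - 1 = -13
Next, f'(u) = 3u^2
And g'(x) = 6
So f'(g(-2)) * g'(-2)
= 3 * (-13)^2 * 6
= 3 * 169 * 6
= 3042

3042


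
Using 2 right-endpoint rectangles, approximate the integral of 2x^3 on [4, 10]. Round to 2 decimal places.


Right Riemann sum uses right endpoints of each subinterval.
Interval: [4, 10], n = 2
dx = (10 - 4) / 2 = 3
Right endpoints: [7, 10]
f values: [686, 2000]
Sum = dx * (sum of f values)
= 3 * 2686
= 8058 = 8058.00

8058.00


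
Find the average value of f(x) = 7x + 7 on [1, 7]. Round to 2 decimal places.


Average value = 1/(b-a) * integral from a to b of f(x) dx
First compute the integral of 7x + 7:
F(x) = (7/2)x^2 + 7x
F(7) = 7/2 * 49 + 7 * 7 = 441/2
F(1) = 7/2 * 1 + 7 * 1 = 21/2
Integral = 441/2 - 21/2 = 210
Average = 210 / (7 - 1) = 210 / 6
= 35 = 35.00

35.00


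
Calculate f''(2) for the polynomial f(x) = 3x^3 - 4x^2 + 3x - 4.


First derivative:
f'(x) = 9x^2 - 8x + 3
Second derivative:
f''(x) = 18x - 8
Substitute x = 2:
f''(2) = 18 * 2 - 8
= 36 - 8
= 28

28


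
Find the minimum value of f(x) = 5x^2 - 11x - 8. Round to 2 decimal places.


For a quadratic f(x) = ax^2 + bx + c with a > 0, the minimum is at the vertex.
Vertex x-coordinate: x = -b/(2a)
x = -(-11) / (2 * 5)
x = 11/10
Substitute back to find the minimum value:
f(11/10) = 5 * (11/10)^2 - 11 * (11/10) - 8
= 121/20 - 121/10 - 8
= -281/20 = -14.05

-14.05


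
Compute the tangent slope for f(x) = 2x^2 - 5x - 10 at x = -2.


The slope of the tangent line equals f'(x) at the point.
f(x) = 2x^2 - 5x - 10
f'(x) = 4x - 5
At x = -2:
f'(-2) = 4 * (-2) - 5
= -8 - 5
= -13

-13


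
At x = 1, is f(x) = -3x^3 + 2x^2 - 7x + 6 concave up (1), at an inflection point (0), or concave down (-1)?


Concavity is determined by the sign of f''(x).
f(x) = -3x^3 + 2x^2 - 7x + 6
f'(x) = -9x^2 + 4x - 7
f''(x) = -18x + 4
f''(1) = -18 * 1 + 4
= -18 + 4
= -14
Since f''(1) < 0, the function is concave down (-1)

-1


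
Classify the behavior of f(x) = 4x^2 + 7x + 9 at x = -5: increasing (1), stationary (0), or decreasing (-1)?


Compute f'(x) to determine behavior:
f'(x) = 8x + 7
f'(-5) = 8 * (-5) + 7
= -40 + 7
= -33
Since f'(-5) < 0, the function is decreasing (-1)

-1


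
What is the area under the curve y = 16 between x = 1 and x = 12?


The area under a constant function y = 16 is a rectangle.
Width = 12 - 1 = 11
Height = 16
Area = width * height
= 11 * 16
= 176

176


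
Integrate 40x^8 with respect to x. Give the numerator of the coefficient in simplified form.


Apply the power rule for integration:
integral of ax^n dx = a/(n+1) * x^(n+1) + C
integral of 40x^8 dx
= 40/9 * x^9 + C
The coefficient in lowest terms is 40/9, and its numerator is 40

40


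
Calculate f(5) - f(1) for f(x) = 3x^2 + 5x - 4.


Net change = f(b) - f(a)
f(x) = 3x^2 + 5x - 4
Compute f(5):
f(5) = 3 * 5^2 + 5 * 5 - 4
= 75 + 25 - 4
= 96
Compute f(1):
f(1) = 3 * 1^2 + 5 * 1 - 4
= 3 + 5 - 4
= 4
Net change = 96 - 4 = 92

92


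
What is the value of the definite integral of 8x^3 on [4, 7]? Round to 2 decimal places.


Find the antiderivative of 8x^3:
F(x) = 8/4 * x^4
Apply the Fundamental Theorem of Calculus:
F(7) - F(4)
= 8/4 * 7^4 - 8/4 * 4^4
= 8/4 * (2401 - 256)
= 8/4 * 2145
= 4290 = 4290.00

4290.00


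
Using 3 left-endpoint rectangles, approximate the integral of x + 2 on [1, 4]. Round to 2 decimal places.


Left Riemann sum uses left endpoints of each subinterval.
Interval: [1, 4], n = 3
dx = (4 - 1) / 3 = 1
Left endpoints: [1, 2, 3]
f values: [3, 4, 5]
Sum = dx * (sum of f values)
= 1 * 12
= 12 = 12.00

12.00


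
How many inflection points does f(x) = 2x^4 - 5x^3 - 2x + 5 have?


Inflection points occur where f''(x) = 0 and concavity changes.
f(x) = 2x^4 - 5x^3 - 2x + 5
f'(x) = 8x^3 - 15x^2 - 2
f''(x) = 24x^2 - 30x
This is a quadratic in x. Use the discriminant to count real roots.
Discriminant = (-30)^2 - 4 * 24 * 0
= 900 - 0
= 900
Since discriminant > 0, f''(x) = 0 has 2 distinct real solutions.
A quadratic with two distinct real roots changes sign at each root, so concavity changes at both.
Number of inflection points: 2

2


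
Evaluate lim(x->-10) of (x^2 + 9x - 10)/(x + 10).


Direct substitution gives 0/0, so we factor the numerator.
Factor: (x^2 + 9x - 10) = (x + 10)(x - 1)
Cancel the common factor (x + 10):
(x^2 + 9x - 10)/(x + 10) = (x - 1)
Now substitute x = -10:
= (-10) - (1) = -11

-11


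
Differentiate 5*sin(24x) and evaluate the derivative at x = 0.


Apply the chain rule to differentiate 5*sin(24x):
d/dx [5*sin(24x)]
= 5 * cos(24x) * d/dx(24x)
= 5 * 24 * cos(24x)
= 120 * cos(24x)
Evaluate at x = 0:
= 120 * cos(0)
= 120 * 1
= 120

120


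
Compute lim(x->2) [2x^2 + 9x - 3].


Since polynomials are continuous, we use direct substitution.
lim(x->2) of 2x^2 + 9x - 3
= 2 * 2^2 + 9 * 2 - 3
= 8 + 18 - 3
= 23

23


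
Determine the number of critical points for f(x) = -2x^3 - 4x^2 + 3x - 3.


Find where f'(x) = 0:
f(x) = -2x^3 - 4x^2 + 3x - 3
f'(x) = -6x^2 - 8x + 3
This is a quadratic in x. Use the discriminant to count real roots.
Discriminant = (-8)^2 - 4 * (-6) * 3
= 64 - (-72)
= 136
Since discriminant > 0, f'(x) = 0 has 2 real solutions.
Number of critical points: 2

2


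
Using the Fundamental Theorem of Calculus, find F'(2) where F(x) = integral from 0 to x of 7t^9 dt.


By the Fundamental Theorem of Calculus (Part 1):
If F(x) = integral from 0 to x of f(t) dt, then F'(x) = f(x)
Here f(t) = 7t^9
So F'(x) = 7x^9
Evaluate at x = 2:
F'(2) = 7 * 2^9
= 7 * 512
= 3584

3584


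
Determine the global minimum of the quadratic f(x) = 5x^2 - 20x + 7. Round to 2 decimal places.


For a quadratic f(x) = ax^2 + bx + c with a > 0, the minimum is at the vertex.
Vertex x-coordinate: x = -b/(2a)
x = -(-20) / (2 * 5)
x = 20/10 = 2
Substitute back to find the minimum value:
f(2) = 5 * 2^2 - 20 * 2 + 7
= 20 - 40 + 7
= -13 = -13.00

-13.00


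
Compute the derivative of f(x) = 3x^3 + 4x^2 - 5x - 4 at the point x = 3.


Differentiate f(x) = 3x^3 + 4x^2 - 5x - 4 term by term:
f'(x) = 9x^2 + 8x - 5
Substitute x = 3:
f'(3) = 9 * 3^2 + 8 * 3 - 5
= 81 + 24 - 5
= 100

100


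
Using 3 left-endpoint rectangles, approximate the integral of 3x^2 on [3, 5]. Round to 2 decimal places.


Left Riemann sum uses left endpoints of each subinterval.
Interval: [3, 5], n = 3
dx = (5 - 3) / 3 = 2/3
Left endpoints: [3, 11/3, 13/3]
f values: [27, 121/3, 169/3]
Sum = dx * (sum of f values)
= 2/3 * 371/3
= 742/9 ≈ 82.44

82.44


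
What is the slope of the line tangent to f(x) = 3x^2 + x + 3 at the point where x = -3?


The slope of the tangent line equals f'(x) at the point.
f(x) = 3x^2 + x + 3
f'(x) = 6x + 1
At x = -3:
f'(-3) = 6 * (-3) + 1
= -18 + 1
= -17

-17


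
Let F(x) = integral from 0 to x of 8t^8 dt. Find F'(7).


By the Fundamental Theorem of Calculus (Part 1):
If F(x) = integral from 0 to x of f(t) dt, then F'(x) = f(x)
Here f(t) = 8t^8
So F'(x) = 8x^8
Evaluate at x = 7:
F'(7) = 8 * 7^8
= 8 * 5764801
= 46118408

46118408


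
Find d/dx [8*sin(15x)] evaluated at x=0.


Apply the chain rule to differentiate 8*sin(15x):
d/dx [8*sin(15x)]
= 8 * cos(15x) * d/dx(15x)
= 8 * 15 * cos(15x)
= 120 * cos(15x)
Evaluate at x = 0:
= 120 * cos(0)
= 120 * 1
= 120

120


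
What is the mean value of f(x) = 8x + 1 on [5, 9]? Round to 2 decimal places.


Average value = 1/(b-a) * integral from a to b of f(x) dx
First compute the integral of 8x + 1:
F(x) = 4x^2 + x
F(9) = 4 * 81 + 1 * 9 = 333
F(5) = 4 * 25 + 1 * 5 = 105
Integral = 333 - 105 = 228
Average = 228 / (9 - 5) = 228 / 4
= 57 = 57.00

57.00


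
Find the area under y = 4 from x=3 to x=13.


The area under a constant function y = 4 is a rectangle.
Width = 13 - 3 = 10
Height = 4
Area = width * height
= 10 * 4
= 40

40


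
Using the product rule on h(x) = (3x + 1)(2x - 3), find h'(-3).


Let u(x) = 3x + 1 and v(x) = 2x - 3
u'(x) = 3
v'(x) = 2
Product rule: h'(x) = u'(x)*v(x) + u(x)*v'(x)
= 3 * (2x - 3) + (3x + 1) * 2
At x = -3:
u(-3) = 3 * (-3) + 1 = -8
v(-3) = 2 * (-3) - 3 = -9
h'(-3) = 3 * (-9) + (-8) * 2
= -27 - 16
= -43

-43


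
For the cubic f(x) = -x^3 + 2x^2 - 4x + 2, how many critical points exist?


Find where f'(x) = 0:
f(x) = -x^3 + 2x^2 - 4x + 2
f'(x) = -3x^2 + 4x - 4
This is a quadratic in x. Use the discriminant to count real roots.
Discriminant = (4)^2 - 4 * (-3) * (-4)
= 16 - 48
= -32
Since discriminant < 0, f'(x) = 0 has no real solutions.
Number of critical points: 0

0


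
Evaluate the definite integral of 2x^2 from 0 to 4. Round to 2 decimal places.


Find the antiderivative of 2x^2:
F(x) = 2/3 * x^3
Apply the Fundamental Theorem of Calculus:
F(4) - F(0)
= 2/3 * 4^3 - 2/3 * 0^3
= 2/3 * (64 - 0)
= 2/3 * 64
= 128/3 ≈ 42.67

42.67


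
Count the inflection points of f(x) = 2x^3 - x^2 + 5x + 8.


Inflection points occur where f''(x) = 0 and concavity changes.
f(x) = 2x^3 - x^2 + 5x + 8
f'(x) = 6x^2 - 2x + 5
f''(x) = 12x - 2
Set f''(x) = 0:
12x - 2 = 0
x = 2 / 12 = 1/6
Since f''(x) is linear (degree 1), it changes sign at this point.
Therefore there is exactly 1 inflection point.

1


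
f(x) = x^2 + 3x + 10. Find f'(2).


Differentiate term by term using power and sum rules:
f(x) = x^2 + 3x + 10
f'(x) = 2x + 3
Substitute x = 2:
f'(2) = 2 * 2 + 3
= 4 + 3
= 7

7


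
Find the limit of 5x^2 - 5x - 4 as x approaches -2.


Since polynomials are continuous, we use direct substitution.
lim(x->-2) of 5x^2 - 5x - 4
= 5 * (-2)^2 - 5 * (-2) - 4
= 20 + 10 - 4
= 26

26


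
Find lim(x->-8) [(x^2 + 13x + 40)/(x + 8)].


Direct substitution gives 0/0, so we factor the numerator.
Factor: (x^2 + 13x + 40) = (x + 8)(x + 5)
Cancel the common factor (x + 8):
(x^2 + 13x + 40)/(x + 8) = (x + 5)
Now substitute x = -8:
= (-8) - (-5) = -3

-3


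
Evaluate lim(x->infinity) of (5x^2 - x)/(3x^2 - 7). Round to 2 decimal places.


For limits at infinity with equal-degree polynomials,
we compare leading coefficients.
Numerator leading term: 5x^2
Denominator leading term: 3x^2
Divide both by x^2:
lim = (5 - 1/x) / (3 - 7/x^2)
As x -> infinity, the 1/x and 1/x^2 terms vanish:
= 5/3 ≈ 1.67

1.67


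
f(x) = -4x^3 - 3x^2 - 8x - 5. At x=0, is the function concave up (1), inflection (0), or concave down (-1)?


Concavity is determined by the sign of f''(x).
f(x) = -4x^3 - 3x^2 - 8x - 5
f'(x) = -12x^2 - 6x - 8
f''(x) = -24x - 6
f''(0) = -24 * 0 - 6
= 0 - 6
= -6
Since f''(0) < 0, the function is concave down (-1)

-1


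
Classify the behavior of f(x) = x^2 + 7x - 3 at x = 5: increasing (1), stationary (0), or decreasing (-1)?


Compute f'(x) to determine behavior:
f'(x) = 2x + 7
f'(5) = 2 * 5 + 7
= 10 + 7
= 17
Since f'(5) > 0, the function is increasing (1)

1


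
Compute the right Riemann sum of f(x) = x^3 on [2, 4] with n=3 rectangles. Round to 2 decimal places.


Right Riemann sum uses right endpoints of each subinterval.
Interval: [2, 4], n = 3
dx = (4 - 2) / 3 = 2/3
Right endpoints: [8/3, 10/3, 4]
f values: [512/27, 1000/27, 64]
Sum = dx * (sum of f values)
= 2/3 * 120
= 80 = 80.00

80.00


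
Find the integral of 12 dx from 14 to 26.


The integral of a constant k over [a, b] equals k * (b - a).
integral from 14 to 26 of 12 dx
= 12 * (26 - 14)
= 12 * 12
= 144

144


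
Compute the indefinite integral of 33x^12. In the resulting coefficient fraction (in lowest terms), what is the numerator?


Apply the power rule for integration:
integral of ax^n dx = a/(n+1) * x^(n+1) + C
integral of 33x^12 dx
= 33/13 * x^13 + C
The coefficient in lowest terms is 33/13, and its numerator is 33

33


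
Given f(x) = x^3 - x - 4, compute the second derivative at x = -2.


First derivative:
f'(x) = 3x^2 - 1
Second derivative:
f''(x) = 6x
Substitute x = -2:
f''(-2) = 6 * (-2) + 0
= -12 + 0
= -12

-12


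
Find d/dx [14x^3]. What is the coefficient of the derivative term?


We apply the power rule: d/dx [ax^n] = a*n * x^(n-1)
d/dx [14x^3]
= 14 * 3 * x^(3-1)
= 42x^2
The coefficient is 42

42


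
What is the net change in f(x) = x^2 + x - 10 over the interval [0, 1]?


Net change = f(b) - f(a)
f(x) = x^2 + x - 10
Compute f(1):
f(1) = 1 * 1^2 + 1 * 1 - 10
= 1 + 1 - 10
= -8
Compute f(0):
f(0) = 1 * 0^2 + 1 * 0 - 10
= 0 + 0 - 10
= -10
Net change = -8 - (-10) = 2

2


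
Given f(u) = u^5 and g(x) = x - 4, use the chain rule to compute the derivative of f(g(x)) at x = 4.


Using the chain rule: (f(g(x)))' = f'(g(x)) * g'(x)
First, find g(4):
g(4) = 1 * 4 - 4 = 0
Next, f'(u) = 5u^4
And g'(x) = 1
So f'(g(4)) * g'(4)
= 5 * 0^4 * 1
= 5 * 0 * 1
= 0

0


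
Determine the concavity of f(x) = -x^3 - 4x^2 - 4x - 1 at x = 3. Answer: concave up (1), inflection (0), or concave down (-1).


Concavity is determined by the sign of f''(x).
f(x) = -x^3 - 4x^2 - 4x - 1
f'(x) = -3x^2 - 8x - 4
f''(x) = -6x - 8
f''(3) = -6 * 3 - 8
= -18 - 8
= -26
Since f''(3) < 0, the function is concave down (-1)

-1


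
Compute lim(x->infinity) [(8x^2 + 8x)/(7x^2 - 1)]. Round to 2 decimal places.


For limits at infinity with equal-degree polynomials,
we compare leading coefficients.
Numerator leading term: 8x^2
Denominator leading term: 7x^2
Divide both by x^2:
lim = (8 + 8/x) / (7 - 1/x^2)
As x -> infinity, the 1/x and 1/x^2 terms vanish:
= 8/7 ≈ 1.14

1.14


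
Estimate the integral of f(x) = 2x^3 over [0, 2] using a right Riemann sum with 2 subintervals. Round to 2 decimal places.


Right Riemann sum uses right endpoints of each subinterval.
Interval: [0, 2], n = 2
dx = (2 - 0) / 2 = 1
Right endpoints: [1, 2]
f values: [2, 16]
Sum = dx * (sum of f values)
= 1 * 18
= 18 = 18.00

18.00


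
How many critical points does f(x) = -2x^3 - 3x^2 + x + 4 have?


Find where f'(x) = 0:
f(x) = -2x^3 - 3x^2 + x + 4
f'(x) = -6x^2 - 6x + 1
This is a quadratic in x. Use the discriminant to count real roots.
Discriminant = (-6)^2 - 4 * (-6) * 1
= 36 - (-24)
= 60
Since discriminant > 0, f'(x) = 0 has 2 real solutions.
Number of critical points: 2

2


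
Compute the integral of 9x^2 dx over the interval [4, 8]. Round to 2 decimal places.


Find the antiderivative of 9x^2:
F(x) = 9/3 * x^3
Apply the Fundamental Theorem of Calculus:
F(8) - F(4)
= 9/3 * 8^3 - 9/3 * 4^3
= 9/3 * (512 - 64)
= 9/3 * 448
= 1344 = 1344.00

1344.00


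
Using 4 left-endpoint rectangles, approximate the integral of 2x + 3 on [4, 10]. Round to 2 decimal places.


Left Riemann sum uses left endpoints of each subinterval.
Interval: [4, 10], n = 4
dx = (10 - 4) / 4 = 3/2
Left endpoints: [4, 11/2, 7, 17/2]
f values: [11, 14, 17, 20]
Sum = dx * (sum of f values)
= 3/2 * 62
= 93 = 93.00

93.00


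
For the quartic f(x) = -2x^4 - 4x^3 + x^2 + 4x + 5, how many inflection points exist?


Inflection points occur where f''(x) = 0 and concavity changes.
f(x) = -2x^4 - 4x^3 + x^2 + 4x + 5
f'(x) = -8x^3 - 12x^2 + 2x + 4
f''(x) = -24x^2 - 24x + 2
This is a quadratic in x. Use the discriminant to count real roots.
Discriminant = (-24)^2 - 4 * (-24) * 2
= 576 - (-192)
= 768
Since discriminant > 0, f''(x) = 0 has 2 distinct real solutions.
A quadratic with two distinct real roots changes sign at each root, so concavity changes at both.
Number of inflection points: 2

2


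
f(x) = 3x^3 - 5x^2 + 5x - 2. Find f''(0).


First derivative:
f'(x) = 9x^2 - 10x + 5
Second derivative:
f''(x) = 18x - 10
Substitute x = 0:
f''(0) = 18 * 0 - 10
= 0 - 10
= -10

-10


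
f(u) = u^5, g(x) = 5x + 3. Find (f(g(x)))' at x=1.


Using the chain rule: (f(g(x)))' = f'(g(x)) * g'(x)
First, find g(1):
g(1) = 5 * 1 + 3 = 8
Next, f'(u) = 5u^4
And g'(x) = 5
So f'(g(1)) * g'(1)
= 5 * 8^4 * 5
= 5 * 4096 * 5
= 102400

102400


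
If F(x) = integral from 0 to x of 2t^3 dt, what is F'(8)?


By the Fundamental Theorem of Calculus (Part 1):
If F(x) = integral from 0 to x of f(t) dt, then F'(x) = f(x)
Here f(t) = 2t^3
So F'(x) = 2x^3
Evaluate at x = 8:
F'(8) = 2 * 8^3
= 2 * 512
= 1024

1024


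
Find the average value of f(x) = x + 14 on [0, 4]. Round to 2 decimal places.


Average value = 1/(b-a) * integral from a to b of f(x) dx
First compute the integral of x + 14:
F(x) = (1/2)x^2 + 14x
F(4) = 1/2 * 16 + 14 * 4 = 64
F(0) = 1/2 * 0 + 14 * 0 = 0
Integral = 64 - 0 = 64
Average = 64 / (4 - 0) = 64 / 4
= 16 = 16.00

16.00


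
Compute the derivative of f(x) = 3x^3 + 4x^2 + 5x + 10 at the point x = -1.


Differentiate f(x) = 3x^3 + 4x^2 + 5x + 10 term by term:
f'(x) = 9x^2 + 8x + 5
Substitute x = -1:
f'(-1) = 9 * (-1)^2 + 8 * (-1) + 5
= 9 - 8 + 5
= 6

6


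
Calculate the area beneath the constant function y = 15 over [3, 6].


The area under a constant function y = 15 is a rectangle.
Width = 6 - 3 = 3
Height = 15
Area = width * height
= 3 * 15
= 45

45


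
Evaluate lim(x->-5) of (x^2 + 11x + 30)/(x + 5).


Direct substitution gives 0/0, so we factor the numerator.
Factor: (x^2 + 11x + 30) = (x + 5)(x + 6)
Cancel the common factor (x + 5):
(x^2 + 11x + 30)/(x + 5) = (x + 6)
Now substitute x = -5:
= (-5) - (-6) = 1

1


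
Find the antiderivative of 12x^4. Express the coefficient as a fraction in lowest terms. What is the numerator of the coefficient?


Apply the power rule for integration:
integral of ax^n dx = a/(n+1) * x^(n+1) + C
integral of 12x^4 dx
= 12/5 * x^5 + C
The coefficient in lowest terms is 12/5, and its numerator is 12

12


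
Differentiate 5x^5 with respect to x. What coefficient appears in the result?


We apply the power rule: d/dx [ax^n] = a*n * x^(n-1)
d/dx [5x^5]
= 5 * 5 * x^(5-1)
= 25x^4
The coefficient is 25

25


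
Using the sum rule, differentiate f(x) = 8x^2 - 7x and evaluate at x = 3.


Differentiate term by term using power and sum rules:
f(x) = 8x^2 - 7x
f'(x) = 16x - 7
Substitute x = 3:
f'(3) = 16 * 3 - 7
= 48 - 7
= 41

41


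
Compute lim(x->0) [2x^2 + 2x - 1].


Since polynomials are continuous, we use direct substitution.
lim(x->0) of 2x^2 + 2x - 1
= 2 * 0^2 + 2 * 0 - 1
= 0 + 0 - 1
= -1

-1


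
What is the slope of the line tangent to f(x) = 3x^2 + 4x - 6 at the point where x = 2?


The slope of the tangent line equals f'(x) at the point.
f(x) = 3x^2 + 4x - 6
f'(x) = 6x + 4
At x = 2:
f'(2) = 6 * 2 + 4
= 12 + 4
= 16

16


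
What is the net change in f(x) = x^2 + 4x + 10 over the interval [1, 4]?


Net change = f(b) - f(a)
f(x) = x^2 + 4x + 10
Compute f(4):
f(4) = 1 * 4^2 + 4 * 4 + 10
= 16 + 16 + 10
= 42
Compute f(1):
f(1) = 1 * 1^2 + 4 * 1 + 10
= 1 + 4 + 10
= 15
Net change = 42 - 15 = 27

27


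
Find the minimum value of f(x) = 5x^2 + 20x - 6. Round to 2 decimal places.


For a quadratic f(x) = ax^2 + bx + c with a > 0, the minimum is at the vertex.
Vertex x-coordinate: x = -b/(2a)
x = -(20) / (2 * 5)
x = -20/10 = -2
Substitute back to find the minimum value:
f(-2) = 5 * (-2)^2 + 20 * (-2) - 6
= 20 - 40 - 6
= -26 = -26.00

-26.00


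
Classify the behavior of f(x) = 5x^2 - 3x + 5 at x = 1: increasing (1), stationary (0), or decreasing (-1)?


Compute f'(x) to determine behavior:
f'(x) = 10x - 3
f'(1) = 10 * 1 - 3
= 10 - 3
= 7
Since f'(1) > 0, the function is increasing (1)

1


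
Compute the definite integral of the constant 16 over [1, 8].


The integral of a constant k over [a, b] equals k * (b - a).
integral from 1 to 8 of 16 dx
= 16 * (8 - 1)
= 16 * 7
= 112

112


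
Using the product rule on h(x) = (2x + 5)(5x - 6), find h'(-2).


Let u(x) = 2x + 5 and v(x) = 5x - 6
u'(x) = 2
v'(x) = 5
Product rule: h'(x) = u'(x)*v(x) + u(x)*v'(x)
= 2 * (5x - 6) + (2x + 5) * 5
At x = -2:
u(-2) = 2 * (-2) + 5 = 1
v(-2) = 5 * (-2) - 6 = -16
h'(-2) = 2 * (-16) + 1 * 5
= -32 + 5
= -27

-27


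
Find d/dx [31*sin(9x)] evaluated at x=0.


Apply the chain rule to differentiate 31*sin(9x):
d/dx [31*sin(9x)]
= 31 * cos(9x) * d/dx(9x)
= 31 * 9 * cos(9x)
= 279 * cos(9x)
Evaluate at x = 0:
= 279 * cos(0)
= 279 * 1
= 279

279


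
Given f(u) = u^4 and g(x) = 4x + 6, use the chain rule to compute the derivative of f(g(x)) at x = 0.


Using the chain rule: (f(g(x)))' = f'(g(x)) * g'(x)
First, find g(0):
g(0) = 4 * 0 + 6 = 6
Next, f'(u) = 4u^3
And g'(x) = 4
So f'(g(0)) * g'(0)
= 4 * 6^3 * 4
= 4 * 216 * 4
= 3456

3456


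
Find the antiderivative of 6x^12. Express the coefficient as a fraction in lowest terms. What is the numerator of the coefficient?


Apply the power rule for integration:
integral of ax^n dx = a/(n+1) * x^(n+1) + C
integral of 6x^12 dx
= 6/13 * x^13 + C
The coefficient in lowest terms is 6/13, and its numerator is 6

6


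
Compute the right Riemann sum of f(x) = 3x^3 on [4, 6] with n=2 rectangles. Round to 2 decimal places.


Right Riemann sum uses right endpoints of each subinterval.
Interval: [4, 6], n = 2
dx = (6 - 4) / 2 = 1
Right endpoints: [5, 6]
f values: [375, 648]
Sum = dx * (sum of f values)
= 1 * 1023
= 1023 = 1023.00

1023.00


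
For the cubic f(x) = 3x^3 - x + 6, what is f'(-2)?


Differentiate f(x) = 3x^3 - x + 6 term by term:
f'(x) = 9x^2 - 1
Substitute x = -2:
f'(-2) = 9 * (-2)^2 + 0 * (-2) - 1
= 36 + 0 - 1
= 35

35


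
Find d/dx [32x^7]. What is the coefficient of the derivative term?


We apply the power rule: d/dx [ax^n] = a*n * x^(n-1)
d/dx [32x^7]
= 32 * 7 * x^(7-1)
= 224x^6
The coefficient is 224

224


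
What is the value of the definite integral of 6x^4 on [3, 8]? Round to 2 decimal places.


Find the antiderivative of 6x^4:
F(x) = 6/5 * x^5
Apply the Fundamental Theorem of Calculus:
F(8) - F(3)
= 6/5 * 8^5 - 6/5 * 3^5
= 6/5 * (32768 - 243)
= 6/5 * 32525
= 39030 = 39030.00

39030.00


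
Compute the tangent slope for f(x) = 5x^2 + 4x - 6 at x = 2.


The slope of the tangent line equals f'(x) at the point.
f(x) = 5x^2 + 4x - 6
f'(x) = 10x + 4
At x = 2:
f'(2) = 10 * 2 + 4
= 20 + 4
= 24

24


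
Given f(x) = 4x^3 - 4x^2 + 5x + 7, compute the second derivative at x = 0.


First derivative:
f'(x) = 12x^2 - 8x + 5
Second derivative:
f''(x) = 24x - 8
Substitute x = 0:
f''(0) = 24 * 0 - 8
= 0 - 8
= -8

-8


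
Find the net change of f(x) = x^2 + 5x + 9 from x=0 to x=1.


Net change = f(b) - f(a)
f(x) = x^2 + 5x + 9
Compute f(1):
f(1) = 1 * 1^2 + 5 * 1 + 9
= 1 + 5 + 9
= 15
Compute f(0):
f(0) = 1 * 0^2 + 5 * 0 + 9
= 0 + 0 + 9
= 9
Net change = 15 - 9 = 6

6


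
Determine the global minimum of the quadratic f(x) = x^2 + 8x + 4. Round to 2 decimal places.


For a quadratic f(x) = ax^2 + bx + c with a > 0, the minimum is at the vertex.
Vertex x-coordinate: x = -b/(2a)
x = -(8) / (2 * 1)
x = -8/2 = -4
Substitute back to find the minimum value:
f(-4) = 1 * (-4)^2 + 8 * (-4) + 4
= 16 - 32 + 4
= -12 = -12.00

-12.00


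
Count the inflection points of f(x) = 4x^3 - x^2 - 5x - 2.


Inflection points occur where f''(x) = 0 and concavity changes.
f(x) = 4x^3 - x^2 - 5x - 2
f'(x) = 12x^2 - 2x - 5
f''(x) = 24x - 2
Set f''(x) = 0:
24x - 2 = 0
x = 2 / 24 = 1/12
Since f''(x) is linear (degree 1), it changes sign at this point.
Therefore there is exactly 1 inflection point.

1


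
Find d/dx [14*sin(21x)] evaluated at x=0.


Apply the chain rule to differentiate 14*sin(21x):
d/dx [14*sin(21x)]
= 14 * cos(21x) * d/dx(21x)
= 14 * 21 * cos(21x)
= 294 * cos(21x)
Evaluate at x = 0:
= 294 * cos(0)
= 294 * 1
= 294

294


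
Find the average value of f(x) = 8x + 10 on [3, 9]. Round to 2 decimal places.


Average value = 1/(b-a) * integral from a to b of f(x) dx
First compute the integral of 8x + 10:
F(x) = 4x^2 + 10x
F(9) = 4 * 81 + 10 * 9 = 414
F(3) = 4 * 9 + 10 * 3 = 66
Integral = 414 - 66 = 348
Average = 348 / (9 - 3) = 348 / 6
= 58 = 58.00

58.00


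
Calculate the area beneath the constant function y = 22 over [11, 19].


The area under a constant function y = 22 is a rectangle.
Width = 19 - 11 = 8
Height = 22
Area = width * height
= 8 * 22
= 176

176


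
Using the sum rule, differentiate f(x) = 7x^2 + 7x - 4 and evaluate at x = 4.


Differentiate term by term using power and sum rules:
f(x) = 7x^2 + 7x - 4
f'(x) = 14x + 7
Substitute x = 4:
f'(4) = 14 * 4 + 7
= 56 + 7
= 63

63


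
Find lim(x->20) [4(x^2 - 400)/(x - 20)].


Direct substitution gives 0/0, so we factor the numerator.
Factor: 4(x^2 - 400) = 4 * (x - 20)(x + 20)
Cancel the common factor (x - 20):
4(x^2 - 400)/(x - 20) = 4 * (x + 20)
Now substitute x = 20:
= 4 * (20 + 20) = 160

160


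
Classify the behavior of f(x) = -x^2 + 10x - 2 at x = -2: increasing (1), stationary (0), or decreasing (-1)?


Compute f'(x) to determine behavior:
f'(x) = -2x + 10
f'(-2) = -2 * (-2) + 10
= 4 + 10
= 14
Since f'(-2) > 0, the function is increasing (1)

1


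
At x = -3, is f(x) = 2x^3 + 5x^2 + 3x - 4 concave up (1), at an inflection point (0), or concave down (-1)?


Concavity is determined by the sign of f''(x).
f(x) = 2x^3 + 5x^2 + 3x - 4
f'(x) = 6x^2 + 10x + 3
f''(x) = 12x + 10
f''(-3) = 12 * (-3) + 10
= -36 + 10
= -26
Since f''(-3) < 0, the function is concave down (-1)

-1


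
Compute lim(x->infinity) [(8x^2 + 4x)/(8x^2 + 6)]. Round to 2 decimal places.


For limits at infinity with equal-degree polynomials,
we compare leading coefficients.
Numerator leading term: 8x^2
Denominator leading term: 8x^2
Divide both by x^2:
lim = (8 + 4/x) / (8 + 6/x^2)
As x -> infinity, the 1/x and 1/x^2 terms vanish:
= 8/8 = 1 = 1.00

1.00


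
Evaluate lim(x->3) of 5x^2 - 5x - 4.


Since polynomials are continuous, we use direct substitution.
lim(x->3) of 5x^2 - 5x - 4
= 5 * 3^2 - 5 * 3 - 4
= 45 - 15 - 4
= 26

26


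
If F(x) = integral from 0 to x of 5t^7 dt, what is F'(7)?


By the Fundamental Theorem of Calculus (Part 1):
If F(x) = integral from 0 to x of f(t) dt, then F'(x) = f(x)
Here f(t) = 5t^7
So F'(x) = 5x^7
Evaluate at x = 7:
F'(7) = 5 * 7^7
= 5 * 823543
= 4117715

4117715


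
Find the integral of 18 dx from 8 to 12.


The integral of a constant k over [a, b] equals k * (b - a).
integral from 8 to 12 of 18 dx
= 18 * (12 - 8)
= 18 * 4
= 72

72


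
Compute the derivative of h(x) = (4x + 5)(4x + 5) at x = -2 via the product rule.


Let u(x) = 4x + 5 and v(x) = 4x + 5
u'(x) = 4
v'(x) = 4
Product rule: h'(x) = u'(x)*v(x) + u(x)*v'(x)
= 4 * (4x + 5) + (4x + 5) * 4
At x = -2:
u(-2) = 4 * (-2) + 5 = -3
v(-2) = 4 * (-2) + 5 = -3
h'(-2) = 4 * (-3) + (-3) * 4
= -12 - 12
= -24

-24


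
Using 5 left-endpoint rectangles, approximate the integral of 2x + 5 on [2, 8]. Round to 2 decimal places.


Left Riemann sum uses left endpoints of each subinterval.
Interval: [2, 8], n = 5
dx = (8 - 2) / 5 = 6/5
Left endpoints: [2, 16/5, 22/5, 28/5, 34/5]
f values: [9, 57/5, 69/5, 81/5, 93/5]
Sum = dx * (sum of f values)
= 6/5 * 69
= 414/5 = 82.80

82.80


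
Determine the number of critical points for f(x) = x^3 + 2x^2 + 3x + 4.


Find where f'(x) = 0:
f(x) = x^3 + 2x^2 + 3x + 4
f'(x) = 3x^2 + 4x + 3
This is a quadratic in x. Use the discriminant to count real roots.
Discriminant = (4)^2 - 4 * 3 * 3
= 16 - 36
= -20
Since discriminant < 0, f'(x) = 0 has no real solutions.
Number of critical points: 0

0


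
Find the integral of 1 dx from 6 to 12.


The integral of a constant k over [a, b] equals k * (b - a).
integral from 6 to 12 of 1 dx
= 1 * (12 - 6)
= 1 * 6
= 6

6


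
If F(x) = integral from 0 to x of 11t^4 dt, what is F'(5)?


By the Fundamental Theorem of Calculus (Part 1):
If F(x) = integral from 0 to x of f(t) dt, then F'(x) = f(x)
Here f(t) = 11t^4
So F'(x) = 11x^4
Evaluate at x = 5:
F'(5) = 11 * 5^4
= 11 * 625
= 6875

6875


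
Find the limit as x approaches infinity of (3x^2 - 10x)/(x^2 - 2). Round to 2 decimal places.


For limits at infinity with equal-degree polynomials,
we compare leading coefficients.
Numerator leading term: 3x^2
Denominator leading term: x^2
Divide both by x^2:
lim = (3 - 10/x) / (1 - 2/x^2)
As x -> infinity, the 1/x and 1/x^2 terms vanish:
= 3/1 = 3 = 3.00

3.00


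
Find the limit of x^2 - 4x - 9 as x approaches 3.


Since polynomials are continuous, we use direct substitution.
lim(x->3) of x^2 - 4x - 9
= 1 * 3^2 - 4 * 3 - 9
= 9 - 12 - 9
= -12

-12


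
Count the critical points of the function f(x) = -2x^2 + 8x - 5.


Find where f'(x) = 0:
f'(x) = -4x + 8
Set f'(x) = 0:
-4x + 8 = 0
x = -8 / (-4) = 2
This is a linear equation in x, so there is exactly one solution.
Number of critical points: 1

1


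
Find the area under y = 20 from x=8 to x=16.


The area under a constant function y = 20 is a rectangle.
Width = 16 - 8 = 8
Height = 20
Area = width * height
= 8 * 20
= 160

160


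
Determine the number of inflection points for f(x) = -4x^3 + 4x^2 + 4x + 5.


Inflection points occur where f''(x) = 0 and concavity changes.
f(x) = -4x^3 + 4x^2 + 4x + 5
f'(x) = -12x^2 + 8x + 4
f''(x) = -24x + 8
Set f''(x) = 0:
-24x + 8 = 0
x = -8 / (-24) = 1/3
Since f''(x) is linear (degree 1), it changes sign at this point.
Therefore there is exactly 1 inflection point.

1


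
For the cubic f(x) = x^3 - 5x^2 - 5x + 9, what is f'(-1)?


Differentiate f(x) = x^3 - 5x^2 - 5x + 9 term by term:
f'(x) = 3x^2 - 10x - 5
Substitute x = -1:
f'(-1) = 3 * (-1)^2 - 10 * (-1) - 5
= 3 + 10 - 5
= 8

8


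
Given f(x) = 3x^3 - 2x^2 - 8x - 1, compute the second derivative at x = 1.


First derivative:
f'(x) = 9x^2 - 4x - 8
Second derivative:
f''(x) = 18x - 4
Substitute x = 1:
f''(1) = 18 * 1 - 4
= 18 - 4
= 14

14


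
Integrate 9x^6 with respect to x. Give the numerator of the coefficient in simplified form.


Apply the power rule for integration:
integral of ax^n dx = a/(n+1) * x^(n+1) + C
integral of 9x^6 dx
= 9/7 * x^7 + C
The coefficient in lowest terms is 9/7, and its numerator is 9

9


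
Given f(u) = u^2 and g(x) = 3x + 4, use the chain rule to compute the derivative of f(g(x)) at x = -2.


Using the chain rule: (f(g(x)))' = f'(g(x)) * g'(x)
First, find g(-2):
g(-2) = 3 * (-2) + 4 = -2
Next, f'(u) = 2u
And g'(x) = 3
So f'(g(-2)) * g'(-2)
= 2 * (-2) * 3
= -12

-12


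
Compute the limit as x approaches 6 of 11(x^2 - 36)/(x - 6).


Direct substitution gives 0/0, so we factor the numerator.
Factor: 11(x^2 - 36) = 11 * (x - 6)(x + 6)
Cancel the common factor (x - 6):
11(x^2 - 36)/(x - 6) = 11 * (x + 6)
Now substitute x = 6:
= 11 * (6 + 6) = 132

132


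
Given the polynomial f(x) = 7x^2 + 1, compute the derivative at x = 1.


Differentiate term by term using power and sum rules:
f(x) = 7x^2 + 1
f'(x) = 14x
Substitute x = 1:
f'(1) = 14 * 1 + 0
= 14 + 0
= 14

14


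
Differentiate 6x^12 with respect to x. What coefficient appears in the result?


We apply the power rule: d/dx [ax^n] = a*n * x^(n-1)
d/dx [6x^12]
= 6 * 12 * x^(12-1)
= 72x^11
The coefficient is 72

72


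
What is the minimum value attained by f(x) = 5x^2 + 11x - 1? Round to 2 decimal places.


For a quadratic f(x) = ax^2 + bx + c with a > 0, the minimum is at the vertex.
Vertex x-coordinate: x = -b/(2a)
x = -(11) / (2 * 5)
x = -11/10
Substitute back to find the minimum value:
f(-11/10) = 5 * (-11/10)^2 + 11 * (-11/10) - 1
= 121/20 - 121/10 - 1
= -141/20 = -7.05

-7.05


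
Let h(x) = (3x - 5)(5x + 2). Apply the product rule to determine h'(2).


Let u(x) = 3x - 5 and v(x) = 5x + 2
u'(x) = 3
v'(x) = 5
Product rule: h'(x) = u'(x)*v(x) + u(x)*v'(x)
= 3 * (5x + 2) + (3x - 5) * 5
At x = 2:
u(2) = 3 * 2 - 5 = 1
v(2) = 5 * 2 + 2 = 12
h'(2) = 3 * 12 + 1 * 5
= 36 + 5
= 41

41


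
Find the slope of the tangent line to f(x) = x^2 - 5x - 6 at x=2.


The slope of the tangent line equals f'(x) at the point.
f(x) = x^2 - 5x - 6
f'(x) = 2x - 5
At x = 2:
f'(2) = 2 * 2 - 5
= 4 - 5
= -1

-1
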